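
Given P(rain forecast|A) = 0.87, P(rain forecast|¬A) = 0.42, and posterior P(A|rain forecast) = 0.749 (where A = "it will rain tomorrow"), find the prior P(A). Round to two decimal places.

Bayes' rule in odds form gives O(A|E) = O(A)·[P(E|A)/P(E|¬A)], hence O(A) = O(A|E)/LR.
Posterior odds = 0.749/(1−0.749) = 2.9841. LR = 0.87/0.42 = 2.0714.
Prior odds = 2.9841/2.0714 = 1.4406, so P(A) = 1.4406/(1+1.4406) ≈ 0.59.

P(A) = 0.59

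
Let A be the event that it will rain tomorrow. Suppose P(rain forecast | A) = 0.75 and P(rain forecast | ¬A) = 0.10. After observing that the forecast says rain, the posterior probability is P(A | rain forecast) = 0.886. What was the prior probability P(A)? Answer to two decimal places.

Bayes' rule in odds form gives O(A|E) = O(A)·[P(E|A)/P(E|¬A)], hence O(A) = O(A|E)/LR.
Posterior odds = 0.886/(1−0.886) = 7.7719. LR = 0.75/0.10 = 7.5000.
Prior odds = 7.7719/7.5000 = 1.0363, so P(A) = 1.0363/(1+1.0363) ≈ 0.51.

P(A) = 0.51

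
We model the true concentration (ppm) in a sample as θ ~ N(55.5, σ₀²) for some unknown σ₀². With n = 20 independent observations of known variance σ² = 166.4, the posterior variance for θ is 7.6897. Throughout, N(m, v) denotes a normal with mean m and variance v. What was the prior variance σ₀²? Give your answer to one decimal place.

Posterior precision equals prior precision plus data precision: 1/σ_n² = 1/σ₀² + n/σ².
So 1/σ₀² = 1/7.6897 − 20/166.4 = 0.130044 − 0.120192 = 0.009852.
Hence σ₀² = 1/0.009852 ≈ 101.5.

σ₀² = 101.5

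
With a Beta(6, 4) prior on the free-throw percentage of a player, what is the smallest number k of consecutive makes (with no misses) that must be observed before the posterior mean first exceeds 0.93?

k = 48

After k makes and 0 misses the posterior is Beta(6+k, 4), with mean (6+k)/(6+4+k).
Set (6+k)/(10+k) > 0.93 and solve: k > (0.93·10 − 6)/(1 − 0.93) = 47.143.
The smallest integer exceeding 47.143 is 48, and checking k=48: (54)/(58) = 0.9310 > 0.93.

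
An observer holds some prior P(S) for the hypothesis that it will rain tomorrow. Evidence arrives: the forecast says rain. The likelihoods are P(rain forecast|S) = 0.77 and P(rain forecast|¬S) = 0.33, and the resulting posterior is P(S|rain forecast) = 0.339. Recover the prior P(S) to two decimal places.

In odds form, posterior odds = prior odds × likelihood ratio, so prior odds = posterior odds ÷ LR.
Posterior odds = 0.339/(1−0.339) = 0.5129. LR = 0.77/0.33 = 2.3333.
Prior odds = 0.5129/2.3333 = 0.2198, so P(S) = 0.2198/(1+0.2198) ≈ 0.18.

P(S) = 0.18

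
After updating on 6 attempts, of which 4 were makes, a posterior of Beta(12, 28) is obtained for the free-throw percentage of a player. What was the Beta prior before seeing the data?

Under Beta–binomial conjugacy the posterior parameters are (α+s, β+f).
So α = 12 − 4 = 8 and β = 28 − 2 = 26.

Beta(8, 26)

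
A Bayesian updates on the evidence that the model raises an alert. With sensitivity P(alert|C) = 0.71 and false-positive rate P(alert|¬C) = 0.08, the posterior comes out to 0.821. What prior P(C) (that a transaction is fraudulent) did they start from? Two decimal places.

P(C) = 0.34

In odds form, posterior odds = prior odds × likelihood ratio, so prior odds = posterior odds ÷ LR.
Posterior odds = 0.821/(1−0.821) = 4.5866. LR = 0.71/0.08 = 8.8750.
Prior odds = 4.5866/8.8750 = 0.5168, so P(C) = 0.5168/(1+0.5168) ≈ 0.34.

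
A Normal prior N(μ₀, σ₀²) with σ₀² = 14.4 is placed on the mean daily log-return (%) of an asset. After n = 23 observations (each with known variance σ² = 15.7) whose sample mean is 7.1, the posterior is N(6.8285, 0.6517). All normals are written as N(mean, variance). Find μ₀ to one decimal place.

μ₀ = 1.1

The posterior mean is a precision-weighted average: μ_n = (τ₀μ₀ + τ_data·x̄)/(τ₀+τ_data), with τ₀=1/σ₀² and τ_data=n/σ².
Here τ₀ = 1/14.4 = 0.069444 and τ_data = 23/15.7 = 1.464968, so τ_n = 1.534412.
Rearranging for μ₀: μ₀ = (μ_n·τ_n − τ_data·x̄)/τ₀ = (6.8285·1.534412 − 1.464968·7.1) / 0.069444 = 0.076460/0.069444 ≈ 1.1.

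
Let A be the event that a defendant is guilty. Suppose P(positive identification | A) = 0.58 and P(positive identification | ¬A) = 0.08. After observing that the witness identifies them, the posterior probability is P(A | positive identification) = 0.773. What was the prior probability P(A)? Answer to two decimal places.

P(A) = 0.32

Bayes' rule in odds form gives O(A|E) = O(A)·[P(E|A)/P(E|¬A)], hence O(A) = O(A|E)/LR.
Posterior odds = 0.773/(1−0.773) = 3.4053. LR = 0.58/0.08 = 7.2500.
Prior odds = 3.4053/7.2500 = 0.4697, so P(A) = 0.4697/(1+0.4697) ≈ 0.32.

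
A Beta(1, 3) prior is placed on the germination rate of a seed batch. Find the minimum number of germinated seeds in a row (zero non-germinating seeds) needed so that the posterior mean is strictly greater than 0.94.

After k germinated seeds and 0 non-germinating seeds the posterior is Beta(1+k, 3), with mean (1+k)/(1+3+k).
Set (1+k)/(4+k) > 0.94 and solve: k > (0.94·4 − 1)/(1 − 0.94) = 46.000.
The smallest integer exceeding 46.000 is 47, and checking k=47: (48)/(51) = 0.9412 > 0.94.

k = 47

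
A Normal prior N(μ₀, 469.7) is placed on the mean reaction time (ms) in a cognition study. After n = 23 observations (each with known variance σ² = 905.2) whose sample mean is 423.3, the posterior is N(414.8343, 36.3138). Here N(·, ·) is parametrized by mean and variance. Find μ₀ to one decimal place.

With known observation variance, the Normal–Normal posterior has precision τ_n = τ₀ + n/σ² and mean μ_n = (τ₀μ₀ + (n/σ²)x̄)/τ_n.
Here τ₀ = 1/469.7 = 0.002129 and τ_data = 23/905.2 = 0.025409, so τ_n = 0.027538.
Rearranging for μ₀: μ₀ = (μ_n·τ_n − τ_data·x̄)/τ₀ = (414.8343·0.027538 − 0.025409·423.3) / 0.002129 = 0.668077/0.002129 ≈ 313.8.

μ₀ = 313.8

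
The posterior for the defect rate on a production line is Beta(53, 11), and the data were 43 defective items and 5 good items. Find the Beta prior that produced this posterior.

A Beta(a, b) prior with s successes and f failures in binomial data gives a Beta(a+s, b+f) posterior.
Subtract the data counts: 53−43=10, 11−5=6.

Beta(10, 6)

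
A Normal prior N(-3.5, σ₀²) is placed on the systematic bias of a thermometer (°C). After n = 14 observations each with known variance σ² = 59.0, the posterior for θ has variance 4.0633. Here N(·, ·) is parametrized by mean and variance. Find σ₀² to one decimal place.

σ₀² = 113.4

For the Normal–Normal model with known σ², precisions add: τ_n = τ₀ + n/σ².
So 1/σ₀² = 1/4.0633 − 14/59.0 = 0.246105 − 0.237288 = 0.008817.
Hence σ₀² = 1/0.008817 ≈ 113.4.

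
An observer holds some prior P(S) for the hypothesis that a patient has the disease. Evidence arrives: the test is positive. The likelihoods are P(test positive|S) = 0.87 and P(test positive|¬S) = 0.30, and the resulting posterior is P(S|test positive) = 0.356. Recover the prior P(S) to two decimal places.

P(S) = 0.16

Bayes' rule in odds form gives O(S|E) = O(S)·[P(E|S)/P(E|¬S)], hence O(S) = O(S|E)/LR.
Posterior odds = 0.356/(1−0.356) = 0.5528. LR = 0.87/0.30 = 2.9000.
Prior odds = 0.5528/2.9000 = 0.1906, so P(S) = 0.1906/(1+0.1906) ≈ 0.16.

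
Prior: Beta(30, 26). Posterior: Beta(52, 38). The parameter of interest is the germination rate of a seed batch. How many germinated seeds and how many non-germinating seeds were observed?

22 germinated seeds and 12 non-germinating seeds

Beta is conjugate to the binomial likelihood: posterior = Beta(α+s, β+f).
Match parameters: s=52−30=22, f=38−26=12.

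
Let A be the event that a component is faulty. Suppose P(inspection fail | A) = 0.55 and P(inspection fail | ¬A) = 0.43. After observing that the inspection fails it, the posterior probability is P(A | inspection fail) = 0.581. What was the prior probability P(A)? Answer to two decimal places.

Bayes' rule in odds form gives O(A|E) = O(A)·[P(E|A)/P(E|¬A)], hence O(A) = O(A|E)/LR.
Posterior odds = 0.581/(1−0.581) = 1.3866. LR = 0.55/0.43 = 1.2791.
Prior odds = 1.3866/1.2791 = 1.0840, so P(A) = 1.0840/(1+1.0840) ≈ 0.52.

P(A) = 0.52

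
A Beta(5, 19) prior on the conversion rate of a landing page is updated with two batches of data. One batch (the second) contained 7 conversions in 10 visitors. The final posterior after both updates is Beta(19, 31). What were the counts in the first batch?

Sequential conjugate updates are equivalent to a single update on the pooled data, so total successes = posterior α − prior α and total failures = posterior β − prior β.
Total across both batches: 19−5=14 conversions, 31−19=12 bounces.
Subtract the second batch: 14−7=7 conversions and 12−3=9 bounces.

7 conversions and 9 bounces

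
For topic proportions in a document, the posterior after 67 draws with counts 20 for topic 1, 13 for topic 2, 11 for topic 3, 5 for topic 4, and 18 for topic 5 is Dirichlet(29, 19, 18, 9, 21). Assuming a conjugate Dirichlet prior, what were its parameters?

Dirichlet(9, 6, 7, 4, 3)

For a Dirichlet(α) prior with multinomial counts c, the posterior is Dirichlet(α + c) componentwise.
Subtract each count from the matching posterior parameter: 29−20=9, 19−13=6, 18−11=7, 9−5=4, 21−18=3.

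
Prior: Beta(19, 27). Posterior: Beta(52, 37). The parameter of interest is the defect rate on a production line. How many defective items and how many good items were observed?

Beta is conjugate to the binomial likelihood: posterior = Beta(α+s, β+f).
So s = 52 − 19 = 33 and f = 37 − 27 = 10.

33 defective items and 10 good items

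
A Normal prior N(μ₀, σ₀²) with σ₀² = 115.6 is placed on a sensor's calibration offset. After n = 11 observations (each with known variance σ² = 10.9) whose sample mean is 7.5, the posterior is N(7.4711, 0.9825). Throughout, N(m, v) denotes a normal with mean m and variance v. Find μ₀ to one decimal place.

The posterior mean is a precision-weighted average: μ_n = (τ₀μ₀ + τ_data·x̄)/(τ₀+τ_data), with τ₀=1/σ₀² and τ_data=n/σ².
Here τ₀ = 1/115.6 = 0.008651 and τ_data = 11/10.9 = 1.009174, so τ_n = 1.017825.
Rearranging for μ₀: μ₀ = (μ_n·τ_n − τ_data·x̄)/τ₀ = (7.4711·1.017825 − 1.009174·7.5) / 0.008651 = 0.035467/0.008651 ≈ 4.1.

μ₀ = 4.1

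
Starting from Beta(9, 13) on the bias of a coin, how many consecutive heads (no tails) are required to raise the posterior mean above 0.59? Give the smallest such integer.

After k heads and 0 tails the posterior is Beta(9+k, 13), with mean (9+k)/(9+13+k).
Set (9+k)/(22+k) > 0.59 and solve: k > (0.59·22 − 9)/(1 − 0.59) = 9.707.
The smallest integer exceeding 9.707 is 10, and checking k=10: (19)/(32) = 0.5938 > 0.59.

k = 10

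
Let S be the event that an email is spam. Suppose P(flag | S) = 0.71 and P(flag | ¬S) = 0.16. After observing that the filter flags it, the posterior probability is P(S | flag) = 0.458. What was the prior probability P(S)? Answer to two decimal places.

P(S) = 0.16

Bayes' rule in odds form gives O(S|E) = O(S)·[P(E|S)/P(E|¬S)], hence O(S) = O(S|E)/LR.
Posterior odds = 0.458/(1−0.458) = 0.8450. LR = 0.71/0.16 = 4.4375.
Prior odds = 0.8450/4.4375 = 0.1904, so P(S) = 0.1904/(1+0.1904) ≈ 0.16.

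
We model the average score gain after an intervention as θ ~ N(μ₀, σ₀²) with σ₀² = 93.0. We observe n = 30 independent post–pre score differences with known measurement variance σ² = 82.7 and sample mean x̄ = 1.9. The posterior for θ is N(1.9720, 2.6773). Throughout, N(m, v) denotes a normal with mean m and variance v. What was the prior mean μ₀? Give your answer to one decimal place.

μ₀ = 4.4

The posterior mean is a precision-weighted average: μ_n = (τ₀μ₀ + τ_data·x̄)/(τ₀+τ_data), with τ₀=1/σ₀² and τ_data=n/σ².
Here τ₀ = 1/93.0 = 0.010753 and τ_data = 30/82.7 = 0.362757, so τ_n = 0.373510.
Rearranging for μ₀: μ₀ = (μ_n·τ_n − τ_data·x̄)/τ₀ = (1.9720·0.373510 − 0.362757·1.9) / 0.010753 = 0.047323/0.010753 ≈ 4.4.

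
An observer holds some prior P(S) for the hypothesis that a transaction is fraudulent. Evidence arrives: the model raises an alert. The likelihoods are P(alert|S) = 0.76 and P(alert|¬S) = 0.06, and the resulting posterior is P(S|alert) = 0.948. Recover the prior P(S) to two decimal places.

P(S) = 0.59

In odds form, posterior odds = prior odds × likelihood ratio, so prior odds = posterior odds ÷ LR.
Posterior odds = 0.948/(1−0.948) = 18.2308. LR = 0.76/0.06 = 12.6667.
Prior odds = 18.2308/12.6667 = 1.4393, so P(S) = 1.4393/(1+1.4393) ≈ 0.59.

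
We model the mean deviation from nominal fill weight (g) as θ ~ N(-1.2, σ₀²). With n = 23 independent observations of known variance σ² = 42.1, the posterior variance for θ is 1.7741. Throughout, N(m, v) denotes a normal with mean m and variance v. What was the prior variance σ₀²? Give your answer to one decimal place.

Posterior precision equals prior precision plus data precision: 1/σ_n² = 1/σ₀² + n/σ².
So 1/σ₀² = 1/1.7741 − 23/42.1 = 0.563666 − 0.546318 = 0.017348.
Hence σ₀² = 1/0.017348 ≈ 57.6.

σ₀² = 57.6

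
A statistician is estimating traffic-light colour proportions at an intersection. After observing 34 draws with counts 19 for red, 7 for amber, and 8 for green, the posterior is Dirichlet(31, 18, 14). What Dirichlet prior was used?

Dirichlet(12, 11, 6)

For a Dirichlet(α) prior with multinomial counts c, the posterior is Dirichlet(α + c) componentwise.
Subtract each count from the matching posterior parameter: 31−19=12, 18−7=11, 14−8=6.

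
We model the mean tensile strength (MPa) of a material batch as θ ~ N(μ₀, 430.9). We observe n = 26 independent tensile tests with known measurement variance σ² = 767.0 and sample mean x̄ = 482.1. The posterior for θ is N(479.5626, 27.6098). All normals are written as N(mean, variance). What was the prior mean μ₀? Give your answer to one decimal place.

The posterior mean is a precision-weighted average: μ_n = (τ₀μ₀ + τ_data·x̄)/(τ₀+τ_data), with τ₀=1/σ₀² and τ_data=n/σ².
Here τ₀ = 1/430.9 = 0.002321 and τ_data = 26/767.0 = 0.033898, so τ_n = 0.036219.
Rearranging for μ₀: μ₀ = (μ_n·τ_n − τ_data·x̄)/τ₀ = (479.5626·0.036219 − 0.033898·482.1) / 0.002321 = 1.027052/0.002321 ≈ 442.5.

μ₀ = 442.5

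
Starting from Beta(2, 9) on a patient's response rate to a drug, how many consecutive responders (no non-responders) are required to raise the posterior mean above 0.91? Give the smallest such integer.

After k responders and 0 non-responders the posterior is Beta(2+k, 9), with mean (2+k)/(2+9+k).
Set (2+k)/(11+k) > 0.91 and solve: k > (0.91·11 − 2)/(1 − 0.91) = 89.000.
The smallest integer exceeding 89.000 is 90, and checking k=90: (92)/(101) = 0.9109 > 0.91.

k = 90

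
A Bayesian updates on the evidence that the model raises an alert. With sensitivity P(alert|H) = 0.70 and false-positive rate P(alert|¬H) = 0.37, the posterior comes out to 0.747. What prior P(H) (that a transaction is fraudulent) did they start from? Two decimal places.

Bayes' rule in odds form gives O(H|E) = O(H)·[P(E|H)/P(E|¬H)], hence O(H) = O(H|E)/LR.
Posterior odds = 0.747/(1−0.747) = 2.9526. LR = 0.70/0.37 = 1.8919.
Prior odds = 2.9526/1.8919 = 1.5607, so P(H) = 1.5607/(1+1.5607) ≈ 0.61.

P(H) = 0.61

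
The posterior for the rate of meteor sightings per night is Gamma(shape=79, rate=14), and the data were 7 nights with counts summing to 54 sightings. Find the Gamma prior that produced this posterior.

A Gamma(α, β) prior (rate parametrization) on a Poisson rate with n observations summing to S gives posterior Gamma(α+S, β+n).
So α = 79 − 54 = 25 and β = 14 − 7 = 7.

Gamma(shape=25, rate=7)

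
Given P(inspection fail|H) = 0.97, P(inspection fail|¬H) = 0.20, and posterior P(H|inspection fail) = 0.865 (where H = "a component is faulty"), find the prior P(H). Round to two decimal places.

P(H) = 0.57

In odds form, posterior odds = prior odds × likelihood ratio, so prior odds = posterior odds ÷ LR.
Posterior odds = 0.865/(1−0.865) = 6.4074. LR = 0.97/0.20 = 4.8500.
Prior odds = 6.4074/4.8500 = 1.3211, so P(H) = 1.3211/(1+1.3211) ≈ 0.57.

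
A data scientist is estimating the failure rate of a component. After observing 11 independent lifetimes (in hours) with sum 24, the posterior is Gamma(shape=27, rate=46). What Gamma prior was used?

Gamma(shape=16, rate=22)

For an exponential likelihood with a Gamma(α, β) prior on the rate, n observations with total T give posterior Gamma(α+n, β+T).
So α = 27 − 11 = 16 and β = 46 − 24 = 22.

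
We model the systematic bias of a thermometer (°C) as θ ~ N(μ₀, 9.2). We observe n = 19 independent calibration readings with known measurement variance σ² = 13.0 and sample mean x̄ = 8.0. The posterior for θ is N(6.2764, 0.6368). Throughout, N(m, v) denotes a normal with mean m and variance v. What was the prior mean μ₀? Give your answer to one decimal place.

The posterior mean is a precision-weighted average: μ_n = (τ₀μ₀ + τ_data·x̄)/(τ₀+τ_data), with τ₀=1/σ₀² and τ_data=n/σ².
Here τ₀ = 1/9.2 = 0.108696 and τ_data = 19/13.0 = 1.461538, so τ_n = 1.570234.
Rearranging for μ₀: μ₀ = (μ_n·τ_n − τ_data·x̄)/τ₀ = (6.2764·1.570234 − 1.461538·8.0) / 0.108696 = -1.836887/0.108696 ≈ -16.9.

μ₀ = -16.9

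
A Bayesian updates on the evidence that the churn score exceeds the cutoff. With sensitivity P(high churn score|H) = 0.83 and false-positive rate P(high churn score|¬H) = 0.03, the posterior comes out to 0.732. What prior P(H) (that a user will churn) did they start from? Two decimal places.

P(H) = 0.09

Bayes' rule in odds form gives O(H|E) = O(H)·[P(E|H)/P(E|¬H)], hence O(H) = O(H|E)/LR.
Posterior odds = 0.732/(1−0.732) = 2.7313. LR = 0.83/0.03 = 27.6667.
Prior odds = 2.7313/27.6667 = 0.0987, so P(H) = 0.0987/(1+0.0987) ≈ 0.09.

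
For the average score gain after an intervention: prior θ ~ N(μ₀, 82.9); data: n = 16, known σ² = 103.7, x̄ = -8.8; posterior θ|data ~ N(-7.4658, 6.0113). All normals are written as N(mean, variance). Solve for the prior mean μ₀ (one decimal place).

μ₀ = 9.6

With known observation variance, the Normal–Normal posterior has precision τ_n = τ₀ + n/σ² and mean μ_n = (τ₀μ₀ + (n/σ²)x̄)/τ_n.
Here τ₀ = 1/82.9 = 0.012063 and τ_data = 16/103.7 = 0.154291, so τ_n = 0.166354.
Rearranging for μ₀: μ₀ = (μ_n·τ_n − τ_data·x̄)/τ₀ = (-7.4658·0.166354 − 0.154291·-8.8) / 0.012063 = 0.115795/0.012063 ≈ 9.6.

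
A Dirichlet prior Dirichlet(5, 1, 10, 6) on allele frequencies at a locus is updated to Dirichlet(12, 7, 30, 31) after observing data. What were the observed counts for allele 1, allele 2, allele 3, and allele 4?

counts (7, 6, 20, 25)

For a Dirichlet(α) prior with multinomial counts c, the posterior is Dirichlet(α + c) componentwise.
Counts are posterior − prior componentwise: 12−5=7, 7−1=6, 30−10=20, 31−6=25.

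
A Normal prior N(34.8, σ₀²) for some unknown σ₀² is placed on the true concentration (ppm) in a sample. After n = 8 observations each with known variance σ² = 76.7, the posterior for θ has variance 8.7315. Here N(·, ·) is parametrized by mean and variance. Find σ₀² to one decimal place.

σ₀² = 97.8

For the Normal–Normal model with known σ², precisions add: τ_n = τ₀ + n/σ².
So 1/σ₀² = 1/8.7315 − 8/76.7 = 0.114528 − 0.104302 = 0.010226.
Hence σ₀² = 1/0.010226 ≈ 97.8.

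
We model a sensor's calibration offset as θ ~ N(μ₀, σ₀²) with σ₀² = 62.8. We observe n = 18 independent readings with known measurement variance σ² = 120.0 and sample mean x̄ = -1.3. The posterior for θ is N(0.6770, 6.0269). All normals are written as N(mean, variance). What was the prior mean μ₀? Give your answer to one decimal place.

μ₀ = 19.3

With known observation variance, the Normal–Normal posterior has precision τ_n = τ₀ + n/σ² and mean μ_n = (τ₀μ₀ + (n/σ²)x̄)/τ_n.
Here τ₀ = 1/62.8 = 0.015924 and τ_data = 18/120.0 = 0.150000, so τ_n = 0.165924.
Rearranging for μ₀: μ₀ = (μ_n·τ_n − τ_data·x̄)/τ₀ = (0.6770·0.165924 − 0.150000·-1.3) / 0.015924 = 0.307331/0.015924 ≈ 19.3.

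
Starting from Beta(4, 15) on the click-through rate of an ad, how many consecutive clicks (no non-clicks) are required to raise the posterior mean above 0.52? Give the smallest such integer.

k = 13

After k clicks and 0 non-clicks the posterior is Beta(4+k, 15), with mean (4+k)/(4+15+k).
Set (4+k)/(19+k) > 0.52 and solve: k > (0.52·19 − 4)/(1 − 0.52) = 12.250.
The smallest integer exceeding 12.250 is 13.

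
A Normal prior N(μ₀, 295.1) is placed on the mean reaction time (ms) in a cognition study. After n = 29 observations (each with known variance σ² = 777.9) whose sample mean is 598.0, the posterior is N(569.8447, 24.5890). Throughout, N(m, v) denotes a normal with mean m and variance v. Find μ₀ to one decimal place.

The posterior mean is a precision-weighted average: μ_n = (τ₀μ₀ + τ_data·x̄)/(τ₀+τ_data), with τ₀=1/σ₀² and τ_data=n/σ².
Here τ₀ = 1/295.1 = 0.003389 and τ_data = 29/777.9 = 0.037280, so τ_n = 0.040669.
Rearranging for μ₀: μ₀ = (μ_n·τ_n − τ_data·x̄)/τ₀ = (569.8447·0.040669 − 0.037280·598.0) / 0.003389 = 0.881574/0.003389 ≈ 260.1.

μ₀ = 260.1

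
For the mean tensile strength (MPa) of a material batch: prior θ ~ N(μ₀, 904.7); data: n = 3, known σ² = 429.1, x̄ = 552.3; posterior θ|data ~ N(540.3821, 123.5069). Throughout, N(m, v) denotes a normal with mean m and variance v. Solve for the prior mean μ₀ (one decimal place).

With known observation variance, the Normal–Normal posterior has precision τ_n = τ₀ + n/σ² and mean μ_n = (τ₀μ₀ + (n/σ²)x̄)/τ_n.
Here τ₀ = 1/904.7 = 0.001105 and τ_data = 3/429.1 = 0.006991, so τ_n = 0.008096.
Rearranging for μ₀: μ₀ = (μ_n·τ_n − τ_data·x̄)/τ₀ = (540.3821·0.008096 − 0.006991·552.3) / 0.001105 = 0.513804/0.001105 ≈ 465.0.

μ₀ = 465.0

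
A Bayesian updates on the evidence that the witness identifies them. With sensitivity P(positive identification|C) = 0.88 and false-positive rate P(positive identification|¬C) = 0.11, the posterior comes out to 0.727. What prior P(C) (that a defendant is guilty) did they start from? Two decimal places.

P(C) = 0.25

In odds form, posterior odds = prior odds × likelihood ratio, so prior odds = posterior odds ÷ LR.
Posterior odds = 0.727/(1−0.727) = 2.6630. LR = 0.88/0.11 = 8.0000.
Prior odds = 2.6630/8.0000 = 0.3329, so P(C) = 0.3329/(1+0.3329) ≈ 0.25.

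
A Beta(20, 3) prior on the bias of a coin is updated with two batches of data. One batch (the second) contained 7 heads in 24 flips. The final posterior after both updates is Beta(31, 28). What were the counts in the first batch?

4 heads and 8 tails

Because Beta–binomial updating is additive in the counts, the combined data contributed (α_post−α_prior, β_post−β_prior) successes and failures.
Total across both batches: 31−20=11 heads, 28−3=25 tails.
Subtract the second batch: 11−7=4 heads and 25−17=8 tails.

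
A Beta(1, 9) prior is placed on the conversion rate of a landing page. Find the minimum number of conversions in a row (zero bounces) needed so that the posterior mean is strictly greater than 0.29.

k = 3

After k conversions and 0 bounces the posterior is Beta(1+k, 9), with mean (1+k)/(1+9+k).
Set (1+k)/(10+k) > 0.29 and solve: k > (0.29·10 − 1)/(1 − 0.29) = 2.676.
The smallest integer exceeding 2.676 is 3.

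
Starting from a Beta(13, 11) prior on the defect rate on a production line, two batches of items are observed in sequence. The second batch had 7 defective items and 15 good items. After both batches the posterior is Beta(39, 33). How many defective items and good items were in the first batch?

19 defective items and 7 good items

Because Beta–binomial updating is additive in the counts, the combined data contributed (α_post−α_prior, β_post−β_prior) successes and failures.
Total across both batches: 39−13=26 defective items, 33−11=22 good items.
Subtract the second batch: 26−7=19 defective items and 22−15=7 good items.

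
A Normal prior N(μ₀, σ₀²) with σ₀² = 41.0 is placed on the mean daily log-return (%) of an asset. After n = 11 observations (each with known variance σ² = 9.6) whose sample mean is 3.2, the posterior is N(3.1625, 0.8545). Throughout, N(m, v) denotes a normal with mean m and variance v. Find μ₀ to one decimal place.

μ₀ = 1.4

The posterior mean is a precision-weighted average: μ_n = (τ₀μ₀ + τ_data·x̄)/(τ₀+τ_data), with τ₀=1/σ₀² and τ_data=n/σ².
Here τ₀ = 1/41.0 = 0.024390 and τ_data = 11/9.6 = 1.145833, so τ_n = 1.170223.
Rearranging for μ₀: μ₀ = (μ_n·τ_n − τ_data·x̄)/τ₀ = (3.1625·1.170223 − 1.145833·3.2) / 0.024390 = 0.034165/0.024390 ≈ 1.4.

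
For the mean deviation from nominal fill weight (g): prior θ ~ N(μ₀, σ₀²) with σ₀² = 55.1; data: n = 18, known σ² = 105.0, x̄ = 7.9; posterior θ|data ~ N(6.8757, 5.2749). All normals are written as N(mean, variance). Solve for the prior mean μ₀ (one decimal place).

With known observation variance, the Normal–Normal posterior has precision τ_n = τ₀ + n/σ² and mean μ_n = (τ₀μ₀ + (n/σ²)x̄)/τ_n.
Here τ₀ = 1/55.1 = 0.018149 and τ_data = 18/105.0 = 0.171429, so τ_n = 0.189578.
Rearranging for μ₀: μ₀ = (μ_n·τ_n − τ_data·x̄)/τ₀ = (6.8757·0.189578 − 0.171429·7.9) / 0.018149 = -0.050808/0.018149 ≈ -2.8.

μ₀ = -2.8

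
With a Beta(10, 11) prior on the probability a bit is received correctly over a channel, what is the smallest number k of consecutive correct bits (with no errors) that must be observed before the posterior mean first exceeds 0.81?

After k correct bits and 0 errors the posterior is Beta(10+k, 11), with mean (10+k)/(10+11+k).
Set (10+k)/(21+k) > 0.81 and solve: k > (0.81·21 − 10)/(1 − 0.81) = 36.895.
The smallest integer exceeding 36.895 is 37, and checking k=37: (47)/(58) = 0.8103 > 0.81.

k = 37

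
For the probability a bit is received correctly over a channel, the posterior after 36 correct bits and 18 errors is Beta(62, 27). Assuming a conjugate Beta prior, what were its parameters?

Beta(26, 9)

Beta is conjugate to the binomial likelihood: posterior = Beta(α+s, β+f).
Subtract the data counts: 62−36=26, 27−18=9.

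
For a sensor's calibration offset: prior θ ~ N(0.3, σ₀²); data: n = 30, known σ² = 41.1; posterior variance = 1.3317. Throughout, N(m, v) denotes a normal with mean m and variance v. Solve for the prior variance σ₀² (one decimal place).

σ₀² = 47.6

For the Normal–Normal model with known σ², precisions add: τ_n = τ₀ + n/σ².
So 1/σ₀² = 1/1.3317 − 30/41.1 = 0.750920 − 0.729927 = 0.020993.
Hence σ₀² = 1/0.020993 ≈ 47.6.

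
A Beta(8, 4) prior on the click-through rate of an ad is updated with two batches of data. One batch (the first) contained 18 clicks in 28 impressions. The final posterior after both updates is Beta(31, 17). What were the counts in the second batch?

5 clicks and 3 non-clicks

Because Beta–binomial updating is additive in the counts, the combined data contributed (α_post−α_prior, β_post−β_prior) successes and failures.
Total across both batches: 31−8=23 clicks, 17−4=13 non-clicks.
Subtract the first batch: 23−18=5 clicks and 13−10=3 non-clicks.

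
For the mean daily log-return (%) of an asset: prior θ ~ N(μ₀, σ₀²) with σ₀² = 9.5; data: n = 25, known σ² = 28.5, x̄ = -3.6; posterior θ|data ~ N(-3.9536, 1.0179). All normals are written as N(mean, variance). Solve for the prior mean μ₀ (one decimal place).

The posterior mean is a precision-weighted average: μ_n = (τ₀μ₀ + τ_data·x̄)/(τ₀+τ_data), with τ₀=1/σ₀² and τ_data=n/σ².
Here τ₀ = 1/9.5 = 0.105263 and τ_data = 25/28.5 = 0.877193, so τ_n = 0.982456.
Rearranging for μ₀: μ₀ = (μ_n·τ_n − τ_data·x̄)/τ₀ = (-3.9536·0.982456 − 0.877193·-3.6) / 0.105263 = -0.726343/0.105263 ≈ -6.9.

μ₀ = -6.9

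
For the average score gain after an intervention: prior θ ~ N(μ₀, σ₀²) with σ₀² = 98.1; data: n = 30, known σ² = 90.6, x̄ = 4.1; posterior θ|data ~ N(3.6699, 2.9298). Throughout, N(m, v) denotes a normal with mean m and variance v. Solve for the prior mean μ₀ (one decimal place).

The posterior mean is a precision-weighted average: μ_n = (τ₀μ₀ + τ_data·x̄)/(τ₀+τ_data), with τ₀=1/σ₀² and τ_data=n/σ².
Here τ₀ = 1/98.1 = 0.010194 and τ_data = 30/90.6 = 0.331126, so τ_n = 0.341320.
Rearranging for μ₀: μ₀ = (μ_n·τ_n − τ_data·x̄)/τ₀ = (3.6699·0.341320 − 0.331126·4.1) / 0.010194 = -0.105006/0.010194 ≈ -10.3.

μ₀ = -10.3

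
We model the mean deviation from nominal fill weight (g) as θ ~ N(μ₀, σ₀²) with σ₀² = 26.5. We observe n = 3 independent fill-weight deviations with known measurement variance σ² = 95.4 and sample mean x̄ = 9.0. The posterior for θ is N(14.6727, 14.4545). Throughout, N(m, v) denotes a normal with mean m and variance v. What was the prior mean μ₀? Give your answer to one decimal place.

μ₀ = 19.4

The posterior mean is a precision-weighted average: μ_n = (τ₀μ₀ + τ_data·x̄)/(τ₀+τ_data), with τ₀=1/σ₀² and τ_data=n/σ².
Here τ₀ = 1/26.5 = 0.037736 and τ_data = 3/95.4 = 0.031447, so τ_n = 0.069183.
Rearranging for μ₀: μ₀ = (μ_n·τ_n − τ_data·x̄)/τ₀ = (14.6727·0.069183 − 0.031447·9.0) / 0.037736 = 0.732078/0.037736 ≈ 19.4.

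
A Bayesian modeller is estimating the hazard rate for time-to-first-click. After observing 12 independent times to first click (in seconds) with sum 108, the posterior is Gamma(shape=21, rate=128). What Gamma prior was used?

Gamma(shape=9, rate=20)

For an exponential likelihood with a Gamma(α, β) prior on the rate, n observations with total T give posterior Gamma(α+n, β+T).
So α = 21 − 12 = 9 and β = 128 − 108 = 20.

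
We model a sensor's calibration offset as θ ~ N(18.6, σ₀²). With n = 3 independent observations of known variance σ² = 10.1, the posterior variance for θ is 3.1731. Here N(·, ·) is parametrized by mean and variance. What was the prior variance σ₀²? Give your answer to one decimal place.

σ₀² = 55.2

For the Normal–Normal model with known σ², precisions add: τ_n = τ₀ + n/σ².
So 1/σ₀² = 1/3.1731 − 3/10.1 = 0.315149 − 0.297030 = 0.018119.
Hence σ₀² = 1/0.018119 ≈ 55.2.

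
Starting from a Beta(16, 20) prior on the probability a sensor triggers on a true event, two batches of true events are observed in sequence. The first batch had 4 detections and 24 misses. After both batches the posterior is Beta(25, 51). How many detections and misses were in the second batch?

5 detections and 7 misses

Because Beta–binomial updating is additive in the counts, the combined data contributed (α_post−α_prior, β_post−β_prior) successes and failures.
Total across both batches: 25−16=9 detections, 51−20=31 misses.
Subtract the first batch: 9−4=5 detections and 31−24=7 misses.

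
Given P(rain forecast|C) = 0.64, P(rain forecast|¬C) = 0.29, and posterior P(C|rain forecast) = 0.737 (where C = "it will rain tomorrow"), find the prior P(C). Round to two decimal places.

Bayes' rule in odds form gives O(C|E) = O(C)·[P(E|C)/P(E|¬C)], hence O(C) = O(C|E)/LR.
Posterior odds = 0.737/(1−0.737) = 2.8023. LR = 0.64/0.29 = 2.2069.
Prior odds = 2.8023/2.2069 = 1.2698, so P(C) = 1.2698/(1+1.2698) ≈ 0.56.

P(C) = 0.56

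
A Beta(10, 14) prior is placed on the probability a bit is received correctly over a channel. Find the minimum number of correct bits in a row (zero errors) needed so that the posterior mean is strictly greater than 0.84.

k = 64

After k correct bits and 0 errors the posterior is Beta(10+k, 14), with mean (10+k)/(10+14+k).
Set (10+k)/(24+k) > 0.84 and solve: k > (0.84·24 − 10)/(1 − 0.84) = 63.500.
The smallest integer exceeding 63.500 is 64.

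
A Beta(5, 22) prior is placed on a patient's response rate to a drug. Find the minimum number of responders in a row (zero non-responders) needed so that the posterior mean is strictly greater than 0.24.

After k responders and 0 non-responders the posterior is Beta(5+k, 22), with mean (5+k)/(5+22+k).
Set (5+k)/(27+k) > 0.24 and solve: k > (0.24·27 − 5)/(1 − 0.24) = 1.947.
The smallest integer exceeding 1.947 is 2, and checking k=2: (7)/(29) = 0.2414 > 0.24.

k = 2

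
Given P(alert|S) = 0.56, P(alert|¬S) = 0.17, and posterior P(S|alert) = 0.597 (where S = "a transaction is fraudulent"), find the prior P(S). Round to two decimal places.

In odds form, posterior odds = prior odds × likelihood ratio, so prior odds = posterior odds ÷ LR.
Posterior odds = 0.597/(1−0.597) = 1.4814. LR = 0.56/0.17 = 3.2941.
Prior odds = 1.4814/3.2941 = 0.4497, so P(S) = 0.4497/(1+0.4497) ≈ 0.31.

P(S) = 0.31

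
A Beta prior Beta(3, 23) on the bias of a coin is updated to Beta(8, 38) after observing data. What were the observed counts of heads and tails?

A Beta(a, b) prior with s successes and f failures in binomial data gives a Beta(a+s, b+f) posterior.
So s = 8 − 3 = 5 and f = 38 − 23 = 15.

5 heads and 15 tails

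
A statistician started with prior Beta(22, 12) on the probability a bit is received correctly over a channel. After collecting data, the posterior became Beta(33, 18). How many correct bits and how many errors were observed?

11 correct bits and 6 errors

Beta is conjugate to the binomial likelihood: posterior = Beta(α+s, β+f).
So s = 33 − 22 = 11 and f = 18 − 12 = 6.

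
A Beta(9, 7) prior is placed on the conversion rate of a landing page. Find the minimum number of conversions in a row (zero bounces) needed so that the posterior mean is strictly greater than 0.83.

After k conversions and 0 bounces the posterior is Beta(9+k, 7), with mean (9+k)/(9+7+k).
Set (9+k)/(16+k) > 0.83 and solve: k > (0.83·16 − 9)/(1 − 0.83) = 25.176.
The smallest integer exceeding 25.176 is 26, and checking k=26: (35)/(42) = 0.8333 > 0.83.

k = 26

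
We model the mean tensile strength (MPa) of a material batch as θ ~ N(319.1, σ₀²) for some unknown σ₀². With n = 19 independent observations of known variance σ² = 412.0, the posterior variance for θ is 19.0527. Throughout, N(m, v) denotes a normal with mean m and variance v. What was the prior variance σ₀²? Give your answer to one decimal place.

σ₀² = 157.0

Posterior precision equals prior precision plus data precision: 1/σ_n² = 1/σ₀² + n/σ².
So 1/σ₀² = 1/19.0527 − 19/412.0 = 0.052486 − 0.046117 = 0.006369.
Hence σ₀² = 1/0.006369 ≈ 157.0.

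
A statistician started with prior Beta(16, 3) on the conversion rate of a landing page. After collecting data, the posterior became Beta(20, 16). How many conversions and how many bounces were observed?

4 conversions and 13 bounces

Under Beta–binomial conjugacy the posterior parameters are (α+s, β+f).
So s = 20 − 16 = 4 and f = 16 − 3 = 13.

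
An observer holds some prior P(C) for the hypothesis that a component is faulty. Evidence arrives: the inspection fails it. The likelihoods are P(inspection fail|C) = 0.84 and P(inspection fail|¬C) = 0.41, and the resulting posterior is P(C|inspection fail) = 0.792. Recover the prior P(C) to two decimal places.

Bayes' rule in odds form gives O(C|E) = O(C)·[P(E|C)/P(E|¬C)], hence O(C) = O(C|E)/LR.
Posterior odds = 0.792/(1−0.792) = 3.8077. LR = 0.84/0.41 = 2.0488.
Prior odds = 3.8077/2.0488 = 1.8585, so P(C) = 1.8585/(1+1.8585) ≈ 0.65.

P(C) = 0.65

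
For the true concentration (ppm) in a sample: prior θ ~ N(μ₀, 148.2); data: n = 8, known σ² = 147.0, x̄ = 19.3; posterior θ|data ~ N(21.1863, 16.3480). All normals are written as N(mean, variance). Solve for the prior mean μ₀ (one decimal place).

The posterior mean is a precision-weighted average: μ_n = (τ₀μ₀ + τ_data·x̄)/(τ₀+τ_data), with τ₀=1/σ₀² and τ_data=n/σ².
Here τ₀ = 1/148.2 = 0.006748 and τ_data = 8/147.0 = 0.054422, so τ_n = 0.061170.
Rearranging for μ₀: μ₀ = (μ_n·τ_n − τ_data·x̄)/τ₀ = (21.1863·0.061170 − 0.054422·19.3) / 0.006748 = 0.245621/0.006748 ≈ 36.4.

μ₀ = 36.4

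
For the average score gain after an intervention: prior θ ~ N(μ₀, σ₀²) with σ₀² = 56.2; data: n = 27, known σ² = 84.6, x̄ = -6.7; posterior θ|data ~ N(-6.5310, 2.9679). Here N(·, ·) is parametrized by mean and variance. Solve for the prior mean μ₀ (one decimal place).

The posterior mean is a precision-weighted average: μ_n = (τ₀μ₀ + τ_data·x̄)/(τ₀+τ_data), with τ₀=1/σ₀² and τ_data=n/σ².
Here τ₀ = 1/56.2 = 0.017794 and τ_data = 27/84.6 = 0.319149, so τ_n = 0.336943.
Rearranging for μ₀: μ₀ = (μ_n·τ_n − τ_data·x̄)/τ₀ = (-6.5310·0.336943 − 0.319149·-6.7) / 0.017794 = -0.062276/0.017794 ≈ -3.5.

μ₀ = -3.5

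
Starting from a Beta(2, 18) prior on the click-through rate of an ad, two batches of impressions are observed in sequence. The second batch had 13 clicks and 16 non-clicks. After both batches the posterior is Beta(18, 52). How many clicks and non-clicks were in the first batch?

Sequential conjugate updates are equivalent to a single update on the pooled data, so total successes = posterior α − prior α and total failures = posterior β − prior β.
Total across both batches: 18−2=16 clicks, 52−18=34 non-clicks.
Subtract the second batch: 16−13=3 clicks and 34−16=18 non-clicks.

3 clicks and 18 non-clicks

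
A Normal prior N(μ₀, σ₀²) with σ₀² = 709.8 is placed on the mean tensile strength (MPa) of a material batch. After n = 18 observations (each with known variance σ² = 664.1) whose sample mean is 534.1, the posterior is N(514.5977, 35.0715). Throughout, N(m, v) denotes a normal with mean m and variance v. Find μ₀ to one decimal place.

μ₀ = 139.4

The posterior mean is a precision-weighted average: μ_n = (τ₀μ₀ + τ_data·x̄)/(τ₀+τ_data), with τ₀=1/σ₀² and τ_data=n/σ².
Here τ₀ = 1/709.8 = 0.001409 and τ_data = 18/664.1 = 0.027104, so τ_n = 0.028513.
Rearranging for μ₀: μ₀ = (μ_n·τ_n − τ_data·x̄)/τ₀ = (514.5977·0.028513 − 0.027104·534.1) / 0.001409 = 0.196478/0.001409 ≈ 139.4.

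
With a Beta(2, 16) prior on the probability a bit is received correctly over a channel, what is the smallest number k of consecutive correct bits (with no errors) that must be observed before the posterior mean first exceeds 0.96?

k = 383

After k correct bits and 0 errors the posterior is Beta(2+k, 16), with mean (2+k)/(2+16+k).
Set (2+k)/(18+k) > 0.96 and solve: k > (0.96·18 − 2)/(1 − 0.96) = 382.000.
The smallest integer exceeding 382.000 is 383.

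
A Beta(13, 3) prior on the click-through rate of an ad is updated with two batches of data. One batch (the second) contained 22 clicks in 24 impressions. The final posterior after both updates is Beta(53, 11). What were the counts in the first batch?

18 clicks and 6 non-clicks

Because Beta–binomial updating is additive in the counts, the combined data contributed (α_post−α_prior, β_post−β_prior) successes and failures.
Total across both batches: 53−13=40 clicks, 11−3=8 non-clicks.
Subtract the second batch: 40−22=18 clicks and 8−2=6 non-clicks.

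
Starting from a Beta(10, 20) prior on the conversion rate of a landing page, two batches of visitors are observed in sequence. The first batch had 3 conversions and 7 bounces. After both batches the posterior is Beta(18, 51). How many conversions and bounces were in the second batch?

5 conversions and 24 bounces

Because Beta–binomial updating is additive in the counts, the combined data contributed (α_post−α_prior, β_post−β_prior) successes and failures.
Total across both batches: 18−10=8 conversions, 51−20=31 bounces.
Subtract the first batch: 8−3=5 conversions and 31−7=24 bounces.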